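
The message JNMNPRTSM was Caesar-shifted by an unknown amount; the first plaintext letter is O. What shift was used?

21

From the crib: J(9)−O(14)=-5≡21, so the shift is 21.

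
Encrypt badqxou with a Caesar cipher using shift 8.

jilyfwc

b(1): 1+8=9 → j
a(0): 0+8=8 → i
d(3): 3+8=11 → l
q(16): 16+8=24 → y
x(23): 23+8=31≡5 → f
o(14): 14+8=22 → w
u(20): 20+8=28≡2 → c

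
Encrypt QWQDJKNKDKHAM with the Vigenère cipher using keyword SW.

Repeat the key across the message: SWSWSWSWSWSWS
Q(16)+S(18): 34≡8 → I
W(22)+W(22): 44≡18 → S
Q(16)+S(18): 34≡8 → I
D(3)+W(22): 25 → Z
J(9)+S(18): 27≡1 → B
K(10)+W(22): 32≡6 → G
N(13)+S(18): 31≡5 → F
K(10)+W(22): 32≡6 → G
D(3)+S(18): 21 → V
K(10)+W(22): 32≡6 → G
H(7)+S(18): 25 → Z
A(0)+W(22): 22 → W
M(12)+S(18): 30≡4 → E

ISIZBGFGVGZWE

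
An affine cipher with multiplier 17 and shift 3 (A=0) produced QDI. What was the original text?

The inverse of 17 mod 26 is 23, since 17·23=391≡1. Apply D(y)=23·(y−3) mod 26:
Q(16): 23·(16−3)=299≡13 → N
D(3): 23·(3−3)=0 → A
I(8): 23·(8−3)=115≡11 → L

NAL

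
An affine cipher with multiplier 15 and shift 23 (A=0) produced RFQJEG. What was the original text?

KEDGXL

The inverse of 15 mod 26 is 7, since 15·7=105≡1. Apply D(y)=7·(y−23) mod 26:
R(17): 7·(17−23)=-42≡10 → K
F(5): 7·(5−23)=-126≡4 → E
Q(16): 7·(16−23)=-49≡3 → D
J(9): 7·(9−23)=-98≡6 → G
E(4): 7·(4−23)=-133≡23 → X
G(6): 7·(6−23)=-119≡11 → L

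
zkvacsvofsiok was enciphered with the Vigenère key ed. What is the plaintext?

Repeat the key across the ciphertext: edededededede
z(25)−e(4): 21 → v
k(10)−d(3): 7 → h
v(21)−e(4): 17 → r
a(0)−d(3): -3≡23 → x
c(2)−e(4): -2≡24 → y
s(18)−d(3): 15 → p
v(21)−e(4): 17 → r
o(14)−d(3): 11 → l
f(5)−e(4): 1 → b
s(18)−d(3): 15 → p
i(8)−e(4): 4 → e
o(14)−d(3): 11 → l
k(10)−e(4): 6 → g

vhrxyprlbpelg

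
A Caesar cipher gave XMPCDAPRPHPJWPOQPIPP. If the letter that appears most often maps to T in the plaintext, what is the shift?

22

The most frequent ciphertext letter is P (appears 8 times).
P is position 15; T is position 19.
Shift = -4≡22.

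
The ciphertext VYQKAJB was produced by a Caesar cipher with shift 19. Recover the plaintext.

CFXRHQI

V(21): 21−19=2 → C
Y(24): 24−19=5 → F
Q(16): 16−19=-3≡23 → X
K(10): 10−19=-9≡17 → R
A(0): 0−19=-19≡7 → H
J(9): 9−19=-10≡16 → Q
B(1): 1−19=-18≡8 → I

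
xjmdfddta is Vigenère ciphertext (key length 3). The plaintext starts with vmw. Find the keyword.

cxq

Subtract each crib letter from the matching ciphertext letter (mod 26):
x(23)−v(21)=2 → c
j(9)−m(12)=-3≡23 → x
m(12)−w(22)=-10≡16 → q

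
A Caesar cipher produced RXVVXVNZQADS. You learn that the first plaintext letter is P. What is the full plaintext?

From the crib: R(17)−P(15)=2, so the shift is 2.
Subtract 2 from each ciphertext letter:
R(17): 17−2=15 → P
X(23): 23−2=21 → V
V(21): 21−2=19 → T
V(21): 21−2=19 → T
X(23): 23−2=21 → V
V(21): 21−2=19 → T
N(13): 13−2=11 → L
Z(25): 25−2=23 → X
Q(16): 16−2=14 → O
A(0): 0−2=-2≡24 → Y
D(3): 3−2=1 → B
S(18): 18−2=16 → Q

PVTTVTLXOYBQ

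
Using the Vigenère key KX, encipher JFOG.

Repeat the key across the message: KXKX
J(9)+K(10): 19 → T
F(5)+X(23): 28≡2 → C
O(14)+K(10): 24 → Y
G(6)+X(23): 29≡3 → D

TCYD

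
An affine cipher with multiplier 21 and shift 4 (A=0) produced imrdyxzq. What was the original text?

uonvwrbi

The inverse of 21 mod 26 is 5, since 21·5=105≡1. Apply D(y)=5·(y−4) mod 26:
i(8): 5·(8−4)=20 → u
m(12): 5·(12−4)=40≡14 → o
r(17): 5·(17−4)=65≡13 → n
d(3): 5·(3−4)=-5≡21 → v
y(24): 5·(24−4)=100≡22 → w
x(23): 5·(23−4)=95≡17 → r
z(25): 5·(25−4)=105≡1 → b
q(16): 5·(16−4)=60≡8 → i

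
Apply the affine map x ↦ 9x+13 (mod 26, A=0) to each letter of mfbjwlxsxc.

m(12): 9·12+13=121≡17 → r
f(5): 9·5+13=58≡6 → g
b(1): 9·1+13=22 → w
j(9): 9·9+13=94≡16 → q
w(22): 9·22+13=211≡3 → d
l(11): 9·11+13=112≡8 → i
x(23): 9·23+13=220≡12 → m
s(18): 9·18+13=175≡19 → t
x(23): 9·23+13=220≡12 → m
c(2): 9·2+13=31≡5 → f

rgwqdimtmf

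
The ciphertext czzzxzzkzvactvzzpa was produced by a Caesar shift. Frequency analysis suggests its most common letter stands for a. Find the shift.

25

The most frequent ciphertext letter is z (appears 8 times).
z is position 25; a is position 0.
Shift = 25.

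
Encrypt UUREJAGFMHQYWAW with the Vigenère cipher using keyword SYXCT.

Repeat the key across the message: SYXCTSYXCTSYXCT
U(20)+S(18): 38≡12 → M
U(20)+Y(24): 44≡18 → S
R(17)+X(23): 40≡14 → O
E(4)+C(2): 6 → G
J(9)+T(19): 28≡2 → C
A(0)+S(18): 18 → S
G(6)+Y(24): 30≡4 → E
F(5)+X(23): 28≡2 → C
M(12)+C(2): 14 → O
H(7)+T(19): 26≡0 → A
Q(16)+S(18): 34≡8 → I
Y(24)+Y(24): 48≡22 → W
W(22)+X(23): 45≡19 → T
A(0)+C(2): 2 → C
W(22)+T(19): 41≡15 → P

MSOGCSECOAIWTCP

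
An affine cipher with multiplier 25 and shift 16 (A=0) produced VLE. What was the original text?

The inverse of 25 mod 26 is 25, since 25·25=625≡1. Apply D(y)=25·(y−16) mod 26:
V(21): 25·(21−16)=125≡21 → V
L(11): 25·(11−16)=-125≡5 → F
E(4): 25·(4−16)=-300≡12 → M

VFM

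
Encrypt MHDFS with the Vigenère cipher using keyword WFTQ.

Repeat the key across the message: WFTQW
M(12)+W(22): 34≡8 → I
H(7)+F(5): 12 → M
D(3)+T(19): 22 → W
F(5)+Q(16): 21 → V
S(18)+W(22): 40≡14 → O

IMWVO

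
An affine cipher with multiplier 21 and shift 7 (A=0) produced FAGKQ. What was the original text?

QRVPT

The inverse of 21 mod 26 is 5, since 21·5=105≡1. Apply D(y)=5·(y−7) mod 26:
F(5): 5·(5−7)=-10≡16 → Q
A(0): 5·(0−7)=-35≡17 → R
G(6): 5·(6−7)=-5≡21 → V
K(10): 5·(10−7)=15 → P
Q(16): 5·(16−7)=45≡19 → T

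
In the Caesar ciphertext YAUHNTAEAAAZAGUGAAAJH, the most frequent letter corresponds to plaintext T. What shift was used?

The most frequent ciphertext letter is A (appears 9 times).
A is position 0; T is position 19.
Shift = -19≡7.

7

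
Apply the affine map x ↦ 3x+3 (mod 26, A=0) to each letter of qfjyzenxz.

zsexapqua

q(16): 3·16+3=51≡25 → z
f(5): 3·5+3=18 → s
j(9): 3·9+3=30≡4 → e
y(24): 3·24+3=75≡23 → x
z(25): 3·25+3=78≡0 → a
e(4): 3·4+3=15 → p
n(13): 3·13+3=42≡16 → q
x(23): 3·23+3=72≡20 → u
z(25): 3·25+3=78≡0 → a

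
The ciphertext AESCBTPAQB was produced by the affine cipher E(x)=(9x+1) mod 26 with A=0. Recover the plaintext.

The inverse of 9 mod 26 is 3, since 9·3=27≡1. Apply D(y)=3·(y−1) mod 26:
A(0): 3·(0−1)=-3≡23 → X
E(4): 3·(4−1)=9 → J
S(18): 3·(18−1)=51≡25 → Z
C(2): 3·(2−1)=3 → D
B(1): 3·(1−1)=0 → A
T(19): 3·(19−1)=54≡2 → C
P(15): 3·(15−1)=42≡16 → Q
A(0): 3·(0−1)=-3≡23 → X
Q(16): 3·(16−1)=45≡19 → T
B(1): 3·(1−1)=0 → A

XJZDACQXTA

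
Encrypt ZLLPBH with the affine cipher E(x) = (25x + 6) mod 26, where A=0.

HVVRFZ

Z(25): 25·25+6=631≡7 → H
L(11): 25·11+6=281≡21 → V
L(11): 25·11+6=281≡21 → V
P(15): 25·15+6=381≡17 → R
B(1): 25·1+6=31≡5 → F
H(7): 25·7+6=181≡25 → Z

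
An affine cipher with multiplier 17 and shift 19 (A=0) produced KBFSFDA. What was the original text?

BCQDQWF

The inverse of 17 mod 26 is 23, since 17·23=391≡1. Apply D(y)=23·(y−19) mod 26:
K(10): 23·(10−19)=-207≡1 → B
B(1): 23·(1−19)=-414≡2 → C
F(5): 23·(5−19)=-322≡16 → Q
S(18): 23·(18−19)=-23≡3 → D
F(5): 23·(5−19)=-322≡16 → Q
D(3): 23·(3−19)=-368≡22 → W
A(0): 23·(0−19)=-437≡5 → F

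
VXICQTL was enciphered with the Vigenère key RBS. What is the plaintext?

EWQLPBU

Repeat the key across the ciphertext: RBSRBSR
V(21)−R(17): 4 → E
X(23)−B(1): 22 → W
I(8)−S(18): -10≡16 → Q
C(2)−R(17): -15≡11 → L
Q(16)−B(1): 15 → P
T(19)−S(18): 1 → B
L(11)−R(17): -6≡20 → U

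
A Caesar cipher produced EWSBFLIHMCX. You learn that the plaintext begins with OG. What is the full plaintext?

OGCLPVSRWMH

From the crib: E(4)−O(14)=-10≡16, so the shift is 16.
Subtract 16 from each ciphertext letter:
E(4): 4−16=-12≡14 → O
W(22): 22−16=6 → G
S(18): 18−16=2 → C
B(1): 1−16=-15≡11 → L
F(5): 5−16=-11≡15 → P
L(11): 11−16=-5≡21 → V
I(8): 8−16=-8≡18 → S
H(7): 7−16=-9≡17 → R
M(12): 12−16=-4≡22 → W
C(2): 2−16=-14≡12 → M
X(23): 23−16=7 → H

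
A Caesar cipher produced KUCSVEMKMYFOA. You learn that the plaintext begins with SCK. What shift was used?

From the crib: K(10)−S(18)=-8≡18, so the shift is 18.

18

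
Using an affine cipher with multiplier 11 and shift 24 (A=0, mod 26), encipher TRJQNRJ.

T(19): 11·19+24=233≡25 → Z
R(17): 11·17+24=211≡3 → D
J(9): 11·9+24=123≡19 → T
Q(16): 11·16+24=200≡18 → S
N(13): 11·13+24=167≡11 → L
R(17): 11·17+24=211≡3 → D
J(9): 11·9+24=123≡19 → T

ZDTSLDT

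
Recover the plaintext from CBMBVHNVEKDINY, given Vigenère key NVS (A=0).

Repeat the key across the ciphertext: NVSNVSNVSNVSNV
C(2)−N(13): -11≡15 → P
B(1)−V(21): -20≡6 → G
M(12)−S(18): -6≡20 → U
B(1)−N(13): -12≡14 → O
V(21)−V(21): 0 → A
H(7)−S(18): -11≡15 → P
N(13)−N(13): 0 → A
V(21)−V(21): 0 → A
E(4)−S(18): -14≡12 → M
K(10)−N(13): -3≡23 → X
D(3)−V(21): -18≡8 → I
I(8)−S(18): -10≡16 → Q
N(13)−N(13): 0 → A
Y(24)−V(21): 3 → D

PGUOAPAAMXIQAD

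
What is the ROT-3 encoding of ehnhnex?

hkqkqha

e(4): 4+3=7 → h
h(7): 7+3=10 → k
n(13): 13+3=16 → q
h(7): 7+3=10 → k
n(13): 13+3=16 → q
e(4): 4+3=7 → h
x(23): 23+3=26≡0 → a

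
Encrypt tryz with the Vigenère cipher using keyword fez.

Repeat the key across the message: fezf
t(19)+f(5): 24 → y
r(17)+e(4): 21 → v
y(24)+z(25): 49≡23 → x
z(25)+f(5): 30≡4 → e

yvxe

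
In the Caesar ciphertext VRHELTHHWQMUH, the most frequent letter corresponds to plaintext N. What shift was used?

20

The most frequent ciphertext letter is H (appears 4 times).
H is position 7; N is position 13.
Shift = -6≡20.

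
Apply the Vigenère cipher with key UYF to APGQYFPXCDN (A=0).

UNLKWKJVHXL

Repeat the key across the message: UYFUYFUYFUY
A(0)+U(20): 20 → U
P(15)+Y(24): 39≡13 → N
G(6)+F(5): 11 → L
Q(16)+U(20): 36≡10 → K
Y(24)+Y(24): 48≡22 → W
F(5)+F(5): 10 → K
P(15)+U(20): 35≡9 → J
X(23)+Y(24): 47≡21 → V
C(2)+F(5): 7 → H
D(3)+U(20): 23 → X
N(13)+Y(24): 37≡11 → L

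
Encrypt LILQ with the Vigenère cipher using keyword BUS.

Repeat the key across the message: BUSB
L(11)+B(1): 12 → M
I(8)+U(20): 28≡2 → C
L(11)+S(18): 29≡3 → D
Q(16)+B(1): 17 → R

MCDR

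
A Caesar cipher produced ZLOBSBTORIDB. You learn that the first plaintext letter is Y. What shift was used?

1

From the crib: Z(25)−Y(24)=1, so the shift is 1.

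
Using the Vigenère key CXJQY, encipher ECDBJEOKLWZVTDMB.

GZMRHGLTBUBSCTKD

Repeat the key across the message: CXJQYCXJQYCXJQYC
E(4)+C(2): 6 → G
C(2)+X(23): 25 → Z
D(3)+J(9): 12 → M
B(1)+Q(16): 17 → R
J(9)+Y(24): 33≡7 → H
E(4)+C(2): 6 → G
O(14)+X(23): 37≡11 → L
K(10)+J(9): 19 → T
L(11)+Q(16): 27≡1 → B
W(22)+Y(24): 46≡20 → U
Z(25)+C(2): 27≡1 → B
V(21)+X(23): 44≡18 → S
T(19)+J(9): 28≡2 → C
D(3)+Q(16): 19 → T
M(12)+Y(24): 36≡10 → K
B(1)+C(2): 3 → D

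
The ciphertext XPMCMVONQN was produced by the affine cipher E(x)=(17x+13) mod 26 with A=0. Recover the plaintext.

WUDHDCXARA

The inverse of 17 mod 26 is 23, since 17·23=391≡1. Apply D(y)=23·(y−13) mod 26:
X(23): 23·(23−13)=230≡22 → W
P(15): 23·(15−13)=46≡20 → U
M(12): 23·(12−13)=-23≡3 → D
C(2): 23·(2−13)=-253≡7 → H
M(12): 23·(12−13)=-23≡3 → D
V(21): 23·(21−13)=184≡2 → C
O(14): 23·(14−13)=23 → X
N(13): 23·(13−13)=0 → A
Q(16): 23·(16−13)=69≡17 → R
N(13): 23·(13−13)=0 → A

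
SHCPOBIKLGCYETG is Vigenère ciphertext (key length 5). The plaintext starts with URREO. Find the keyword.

Subtract each crib letter from the matching ciphertext letter (mod 26):
S(18)−U(20)=-2≡24 → Y
H(7)−R(17)=-10≡16 → Q
C(2)−R(17)=-15≡11 → L
P(15)−E(4)=11 → L
O(14)−O(14)=0 → A

YQLLA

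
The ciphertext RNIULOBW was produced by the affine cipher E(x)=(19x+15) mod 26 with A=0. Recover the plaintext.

WEBDIPCZ

The inverse of 19 mod 26 is 11, since 19·11=209≡1. Apply D(y)=11·(y−15) mod 26:
R(17): 11·(17−15)=22 → W
N(13): 11·(13−15)=-22≡4 → E
I(8): 11·(8−15)=-77≡1 → B
U(20): 11·(20−15)=55≡3 → D
L(11): 11·(11−15)=-44≡8 → I
O(14): 11·(14−15)=-11≡15 → P
B(1): 11·(1−15)=-154≡2 → C
W(22): 11·(22−15)=77≡25 → Z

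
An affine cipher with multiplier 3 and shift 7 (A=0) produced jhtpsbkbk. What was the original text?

The inverse of 3 mod 26 is 9, since 3·9=27≡1. Apply D(y)=9·(y−7) mod 26:
j(9): 9·(9−7)=18 → s
h(7): 9·(7−7)=0 → a
t(19): 9·(19−7)=108≡4 → e
p(15): 9·(15−7)=72≡20 → u
s(18): 9·(18−7)=99≡21 → v
b(1): 9·(1−7)=-54≡24 → y
k(10): 9·(10−7)=27≡1 → b
b(1): 9·(1−7)=-54≡24 → y
k(10): 9·(10−7)=27≡1 → b

saeuvybyb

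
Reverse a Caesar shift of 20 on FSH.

LYN

F(5): 5−20=-15≡11 → L
S(18): 18−20=-2≡24 → Y
H(7): 7−20=-13≡13 → N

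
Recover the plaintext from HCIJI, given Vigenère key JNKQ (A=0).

Repeat the key across the ciphertext: JNKQJ
H(7)−J(9): -2≡24 → Y
C(2)−N(13): -11≡15 → P
I(8)−K(10): -2≡24 → Y
J(9)−Q(16): -7≡19 → T
I(8)−J(9): -1≡25 → Z

YPYTZ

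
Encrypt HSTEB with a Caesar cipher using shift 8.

PABMJ

H(7): 7+8=15 → P
S(18): 18+8=26≡0 → A
T(19): 19+8=27≡1 → B
E(4): 4+8=12 → M
B(1): 1+8=9 → J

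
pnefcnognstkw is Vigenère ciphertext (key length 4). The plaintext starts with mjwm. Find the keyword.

Subtract each crib letter from the matching ciphertext letter (mod 26):
p(15)−m(12)=3 → d
n(13)−j(9)=4 → e
e(4)−w(22)=-18≡8 → i
f(5)−m(12)=-7≡19 → t

deit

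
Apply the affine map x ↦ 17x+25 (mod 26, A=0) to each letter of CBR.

HQC

C(2): 17·2+25=59≡7 → H
B(1): 17·1+25=42≡16 → Q
R(17): 17·17+25=314≡2 → C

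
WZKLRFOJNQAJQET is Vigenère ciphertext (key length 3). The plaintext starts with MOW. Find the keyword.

KLO

Subtract each crib letter from the matching ciphertext letter (mod 26):
W(22)−M(12)=10 → K
Z(25)−O(14)=11 → L
K(10)−W(22)=-12≡14 → O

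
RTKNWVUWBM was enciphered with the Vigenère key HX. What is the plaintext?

KWDQPYNZUP

Repeat the key across the ciphertext: HXHXHXHXHX
R(17)−H(7): 10 → K
T(19)−X(23): -4≡22 → W
K(10)−H(7): 3 → D
N(13)−X(23): -10≡16 → Q
W(22)−H(7): 15 → P
V(21)−X(23): -2≡24 → Y
U(20)−H(7): 13 → N
W(22)−X(23): -1≡25 → Z
B(1)−H(7): -6≡20 → U
M(12)−X(23): -11≡15 → P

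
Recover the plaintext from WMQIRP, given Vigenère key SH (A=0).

Repeat the key across the ciphertext: SHSHSH
W(22)−S(18): 4 → E
M(12)−H(7): 5 → F
Q(16)−S(18): -2≡24 → Y
I(8)−H(7): 1 → B
R(17)−S(18): -1≡25 → Z
P(15)−H(7): 8 → I

EFYBZI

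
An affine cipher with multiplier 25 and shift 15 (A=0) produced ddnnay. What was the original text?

mmccpr

The inverse of 25 mod 26 is 25, since 25·25=625≡1. Apply D(y)=25·(y−15) mod 26:
d(3): 25·(3−15)=-300≡12 → m
d(3): 25·(3−15)=-300≡12 → m
n(13): 25·(13−15)=-50≡2 → c
n(13): 25·(13−15)=-50≡2 → c
a(0): 25·(0−15)=-375≡15 → p
y(24): 25·(24−15)=225≡17 → r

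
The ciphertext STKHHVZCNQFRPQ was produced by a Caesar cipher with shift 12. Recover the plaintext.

GHYVVJNQBETFDE

S(18): 18−12=6 → G
T(19): 19−12=7 → H
K(10): 10−12=-2≡24 → Y
H(7): 7−12=-5≡21 → V
H(7): 7−12=-5≡21 → V
V(21): 21−12=9 → J
Z(25): 25−12=13 → N
C(2): 2−12=-10≡16 → Q
N(13): 13−12=1 → B
Q(16): 16−12=4 → E
F(5): 5−12=-7≡19 → T
R(17): 17−12=5 → F
P(15): 15−12=3 → D
Q(16): 16−12=4 → E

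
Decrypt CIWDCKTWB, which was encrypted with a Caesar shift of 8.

C(2): 2−8=-6≡20 → U
I(8): 8−8=0 → A
W(22): 22−8=14 → O
D(3): 3−8=-5≡21 → V
C(2): 2−8=-6≡20 → U
K(10): 10−8=2 → C
T(19): 19−8=11 → L
W(22): 22−8=14 → O
B(1): 1−8=-7≡19 → T

UAOVUCLOT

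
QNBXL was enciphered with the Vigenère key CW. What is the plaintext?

Repeat the key across the ciphertext: CWCWC
Q(16)−C(2): 14 → O
N(13)−W(22): -9≡17 → R
B(1)−C(2): -1≡25 → Z
X(23)−W(22): 1 → B
L(11)−C(2): 9 → J

ORZBJ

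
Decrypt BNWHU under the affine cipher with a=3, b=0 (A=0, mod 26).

JNQLY

The inverse of 3 mod 26 is 9, since 3·9=27≡1. Apply D(y)=9·(y−0) mod 26:
B(1): 9·(1−0)=9 → J
N(13): 9·(13−0)=117≡13 → N
W(22): 9·(22−0)=198≡16 → Q
H(7): 9·(7−0)=63≡11 → L
U(20): 9·(20−0)=180≡24 → Y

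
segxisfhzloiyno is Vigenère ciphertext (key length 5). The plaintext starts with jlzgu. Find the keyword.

Subtract each crib letter from the matching ciphertext letter (mod 26):
s(18)−j(9)=9 → j
e(4)−l(11)=-7≡19 → t
g(6)−z(25)=-19≡7 → h
x(23)−g(6)=17 → r
i(8)−u(20)=-12≡14 → o

jthro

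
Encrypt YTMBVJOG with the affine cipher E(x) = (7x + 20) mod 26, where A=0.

Y(24): 7·24+20=188≡6 → G
T(19): 7·19+20=153≡23 → X
M(12): 7·12+20=104≡0 → A
B(1): 7·1+20=27≡1 → B
V(21): 7·21+20=167≡11 → L
J(9): 7·9+20=83≡5 → F
O(14): 7·14+20=118≡14 → O
G(6): 7·6+20=62≡10 → K

GXABLFOK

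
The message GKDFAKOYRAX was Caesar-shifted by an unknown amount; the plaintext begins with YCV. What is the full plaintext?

From the crib: G(6)−Y(24)=-18≡8, so the shift is 8.
Subtract 8 from each ciphertext letter:
G(6): 6−8=-2≡24 → Y
K(10): 10−8=2 → C
D(3): 3−8=-5≡21 → V
F(5): 5−8=-3≡23 → X
A(0): 0−8=-8≡18 → S
K(10): 10−8=2 → C
O(14): 14−8=6 → G
Y(24): 24−8=16 → Q
R(17): 17−8=9 → J
A(0): 0−8=-8≡18 → S
X(23): 23−8=15 → P

YCVXSCGQJSP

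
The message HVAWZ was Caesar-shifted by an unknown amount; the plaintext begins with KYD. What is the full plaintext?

From the crib: H(7)−K(10)=-3≡23, so the shift is 23.
Subtract 23 from each ciphertext letter:
H(7): 7−23=-16≡10 → K
V(21): 21−23=-2≡24 → Y
A(0): 0−23=-23≡3 → D
W(22): 22−23=-1≡25 → Z
Z(25): 25−23=2 → C

KYDZC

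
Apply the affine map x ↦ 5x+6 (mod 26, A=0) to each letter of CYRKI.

C(2): 5·2+6=16 → Q
Y(24): 5·24+6=126≡22 → W
R(17): 5·17+6=91≡13 → N
K(10): 5·10+6=56≡4 → E
I(8): 5·8+6=46≡20 → U

QWNEU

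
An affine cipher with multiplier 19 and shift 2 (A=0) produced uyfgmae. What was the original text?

qihsgew

The inverse of 19 mod 26 is 11, since 19·11=209≡1. Apply D(y)=11·(y−2) mod 26:
u(20): 11·(20−2)=198≡16 → q
y(24): 11·(24−2)=242≡8 → i
f(5): 11·(5−2)=33≡7 → h
g(6): 11·(6−2)=44≡18 → s
m(12): 11·(12−2)=110≡6 → g
a(0): 11·(0−2)=-22≡4 → e
e(4): 11·(4−2)=22 → w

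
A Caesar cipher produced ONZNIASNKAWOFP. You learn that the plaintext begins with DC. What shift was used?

From the crib: O(14)−D(3)=11, so the shift is 11.

11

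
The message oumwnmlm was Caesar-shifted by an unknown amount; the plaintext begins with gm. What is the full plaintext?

From the crib: o(14)−g(6)=8, so the shift is 8.
Subtract 8 from each ciphertext letter:
o(14): 14−8=6 → g
u(20): 20−8=12 → m
m(12): 12−8=4 → e
w(22): 22−8=14 → o
n(13): 13−8=5 → f
m(12): 12−8=4 → e
l(11): 11−8=3 → d
m(12): 12−8=4 → e

gmeofede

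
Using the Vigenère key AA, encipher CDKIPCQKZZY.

Repeat the key across the message: AAAAAAAAAAA
C(2)+A(0): 2 → C
D(3)+A(0): 3 → D
K(10)+A(0): 10 → K
I(8)+A(0): 8 → I
P(15)+A(0): 15 → P
C(2)+A(0): 2 → C
Q(16)+A(0): 16 → Q
K(10)+A(0): 10 → K
Z(25)+A(0): 25 → Z
Z(25)+A(0): 25 → Z
Y(24)+A(0): 24 → Y

CDKIPCQKZZY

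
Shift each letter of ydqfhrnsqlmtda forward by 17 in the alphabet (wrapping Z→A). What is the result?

puhwyiejhcdkur

y(24): 24+17=41≡15 → p
d(3): 3+17=20 → u
q(16): 16+17=33≡7 → h
f(5): 5+17=22 → w
h(7): 7+17=24 → y
r(17): 17+17=34≡8 → i
n(13): 13+17=30≡4 → e
s(18): 18+17=35≡9 → j
q(16): 16+17=33≡7 → h
l(11): 11+17=28≡2 → c
m(12): 12+17=29≡3 → d
t(19): 19+17=36≡10 → k
d(3): 3+17=20 → u
a(0): 0+17=17 → r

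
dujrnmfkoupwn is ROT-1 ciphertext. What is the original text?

ctiqmlejntovm

d(3): 3−1=2 → c
u(20): 20−1=19 → t
j(9): 9−1=8 → i
r(17): 17−1=16 → q
n(13): 13−1=12 → m
m(12): 12−1=11 → l
f(5): 5−1=4 → e
k(10): 10−1=9 → j
o(14): 14−1=13 → n
u(20): 20−1=19 → t
p(15): 15−1=14 → o
w(22): 22−1=21 → v
n(13): 13−1=12 → m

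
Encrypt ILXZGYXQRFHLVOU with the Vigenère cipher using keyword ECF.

MNCDIDBSWJJQZQZ

Repeat the key across the message: ECFECFECFECFECF
I(8)+E(4): 12 → M
L(11)+C(2): 13 → N
X(23)+F(5): 28≡2 → C
Z(25)+E(4): 29≡3 → D
G(6)+C(2): 8 → I
Y(24)+F(5): 29≡3 → D
X(23)+E(4): 27≡1 → B
Q(16)+C(2): 18 → S
R(17)+F(5): 22 → W
F(5)+E(4): 9 → J
H(7)+C(2): 9 → J
L(11)+F(5): 16 → Q
V(21)+E(4): 25 → Z
O(14)+C(2): 16 → Q
U(20)+F(5): 25 → Z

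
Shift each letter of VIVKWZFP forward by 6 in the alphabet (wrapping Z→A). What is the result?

BOBQCFLV

V(21): 21+6=27≡1 → B
I(8): 8+6=14 → O
V(21): 21+6=27≡1 → B
K(10): 10+6=16 → Q
W(22): 22+6=28≡2 → C
Z(25): 25+6=31≡5 → F
F(5): 5+6=11 → L
P(15): 15+6=21 → V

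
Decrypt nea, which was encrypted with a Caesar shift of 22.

n(13): 13−22=-9≡17 → r
e(4): 4−22=-18≡8 → i
a(0): 0−22=-22≡4 → e

rie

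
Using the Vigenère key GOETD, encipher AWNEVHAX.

Repeat the key across the message: GOETDGOE
A(0)+G(6): 6 → G
W(22)+O(14): 36≡10 → K
N(13)+E(4): 17 → R
E(4)+T(19): 23 → X
V(21)+D(3): 24 → Y
H(7)+G(6): 13 → N
A(0)+O(14): 14 → O
X(23)+E(4): 27≡1 → B

GKRXYNOB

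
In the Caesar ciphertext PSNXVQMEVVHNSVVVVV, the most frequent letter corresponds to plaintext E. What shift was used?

The most frequent ciphertext letter is V (appears 8 times).
V is position 21; E is position 4.
Shift = 17.

17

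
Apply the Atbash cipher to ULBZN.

U(20) → F(5)
L(11) → O(14)
B(1) → Y(24)
Z(25) → A(0)
N(13) → M(12)

FOYAM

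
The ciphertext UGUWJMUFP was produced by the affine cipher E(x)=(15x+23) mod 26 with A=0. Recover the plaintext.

The inverse of 15 mod 26 is 7, since 15·7=105≡1. Apply D(y)=7·(y−23) mod 26:
U(20): 7·(20−23)=-21≡5 → F
G(6): 7·(6−23)=-119≡11 → L
U(20): 7·(20−23)=-21≡5 → F
W(22): 7·(22−23)=-7≡19 → T
J(9): 7·(9−23)=-98≡6 → G
M(12): 7·(12−23)=-77≡1 → B
U(20): 7·(20−23)=-21≡5 → F
F(5): 7·(5−23)=-126≡4 → E
P(15): 7·(15−23)=-56≡22 → W

FLFTGBFEW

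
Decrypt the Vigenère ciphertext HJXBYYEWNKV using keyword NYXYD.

ULADVLGZPHI

Repeat the key across the ciphertext: NYXYDNYXYDN
H(7)−N(13): -6≡20 → U
J(9)−Y(24): -15≡11 → L
X(23)−X(23): 0 → A
B(1)−Y(24): -23≡3 → D
Y(24)−D(3): 21 → V
Y(24)−N(13): 11 → L
E(4)−Y(24): -20≡6 → G
W(22)−X(23): -1≡25 → Z
N(13)−Y(24): -11≡15 → P
K(10)−D(3): 7 → H
V(21)−N(13): 8 → I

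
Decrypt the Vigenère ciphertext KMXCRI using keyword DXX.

Repeat the key across the ciphertext: DXXDXX
K(10)−D(3): 7 → H
M(12)−X(23): -11≡15 → P
X(23)−X(23): 0 → A
C(2)−D(3): -1≡25 → Z
R(17)−X(23): -6≡20 → U
I(8)−X(23): -15≡11 → L

HPAZUL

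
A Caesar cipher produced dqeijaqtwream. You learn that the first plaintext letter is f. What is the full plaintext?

From the crib: d(3)−f(5)=-2≡24, so the shift is 24.
Subtract 24 from each ciphertext letter:
d(3): 3−24=-21≡5 → f
q(16): 16−24=-8≡18 → s
e(4): 4−24=-20≡6 → g
i(8): 8−24=-16≡10 → k
j(9): 9−24=-15≡11 → l
a(0): 0−24=-24≡2 → c
q(16): 16−24=-8≡18 → s
t(19): 19−24=-5≡21 → v
w(22): 22−24=-2≡24 → y
r(17): 17−24=-7≡19 → t
e(4): 4−24=-20≡6 → g
a(0): 0−24=-24≡2 → c
m(12): 12−24=-12≡14 → o

fsgklcsvytgco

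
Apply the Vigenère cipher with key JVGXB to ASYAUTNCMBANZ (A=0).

Repeat the key across the message: JVGXBJVGXBJVG
A(0)+J(9): 9 → J
S(18)+V(21): 39≡13 → N
Y(24)+G(6): 30≡4 → E
A(0)+X(23): 23 → X
U(20)+B(1): 21 → V
T(19)+J(9): 28≡2 → C
N(13)+V(21): 34≡8 → I
C(2)+G(6): 8 → I
M(12)+X(23): 35≡9 → J
B(1)+B(1): 2 → C
A(0)+J(9): 9 → J
N(13)+V(21): 34≡8 → I
Z(25)+G(6): 31≡5 → F

JNEXVCIIJCJIF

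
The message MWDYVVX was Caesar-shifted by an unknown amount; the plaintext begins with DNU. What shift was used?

From the crib: M(12)−D(3)=9, so the shift is 9.

9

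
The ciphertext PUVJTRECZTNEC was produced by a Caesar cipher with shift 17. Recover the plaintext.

YDESCANLICWNL

P(15): 15−17=-2≡24 → Y
U(20): 20−17=3 → D
V(21): 21−17=4 → E
J(9): 9−17=-8≡18 → S
T(19): 19−17=2 → C
R(17): 17−17=0 → A
E(4): 4−17=-13≡13 → N
C(2): 2−17=-15≡11 → L
Z(25): 25−17=8 → I
T(19): 19−17=2 → C
N(13): 13−17=-4≡22 → W
E(4): 4−17=-13≡13 → N
C(2): 2−17=-15≡11 → L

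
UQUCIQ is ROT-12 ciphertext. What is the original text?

U(20): 20−12=8 → I
Q(16): 16−12=4 → E
U(20): 20−12=8 → I
C(2): 2−12=-10≡16 → Q
I(8): 8−12=-4≡22 → W
Q(16): 16−12=4 → E

IEIQWE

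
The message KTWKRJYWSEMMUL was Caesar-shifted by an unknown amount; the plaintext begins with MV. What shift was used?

24

From the crib: K(10)−M(12)=-2≡24, so the shift is 24.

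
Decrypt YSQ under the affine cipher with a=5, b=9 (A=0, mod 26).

The inverse of 5 mod 26 is 21, since 5·21=105≡1. Apply D(y)=21·(y−9) mod 26:
Y(24): 21·(24−9)=315≡3 → D
S(18): 21·(18−9)=189≡7 → H
Q(16): 21·(16−9)=147≡17 → R

DHR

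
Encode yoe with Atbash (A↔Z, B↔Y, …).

blv

y(24) → b(1)
o(14) → l(11)
e(4) → v(21)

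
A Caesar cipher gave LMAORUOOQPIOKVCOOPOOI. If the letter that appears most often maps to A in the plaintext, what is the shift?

14

The most frequent ciphertext letter is O (appears 8 times).
O is position 14; A is position 0.
Shift = 14.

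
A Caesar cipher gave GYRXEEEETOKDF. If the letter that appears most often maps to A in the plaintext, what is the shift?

4

The most frequent ciphertext letter is E (appears 4 times).
E is position 4; A is position 0.
Shift = 4.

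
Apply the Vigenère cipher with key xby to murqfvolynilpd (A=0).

jvpngtlmwkjjme

Repeat the key across the message: xbyxbyxbyxbyxb
m(12)+x(23): 35≡9 → j
u(20)+b(1): 21 → v
r(17)+y(24): 41≡15 → p
q(16)+x(23): 39≡13 → n
f(5)+b(1): 6 → g
v(21)+y(24): 45≡19 → t
o(14)+x(23): 37≡11 → l
l(11)+b(1): 12 → m
y(24)+y(24): 48≡22 → w
n(13)+x(23): 36≡10 → k
i(8)+b(1): 9 → j
l(11)+y(24): 35≡9 → j
p(15)+x(23): 38≡12 → m
d(3)+b(1): 4 → e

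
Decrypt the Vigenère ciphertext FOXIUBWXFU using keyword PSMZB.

QWLJTMELGT

Repeat the key across the ciphertext: PSMZBPSMZB
F(5)−P(15): -10≡16 → Q
O(14)−S(18): -4≡22 → W
X(23)−M(12): 11 → L
I(8)−Z(25): -17≡9 → J
U(20)−B(1): 19 → T
B(1)−P(15): -14≡12 → M
W(22)−S(18): 4 → E
X(23)−M(12): 11 → L
F(5)−Z(25): -20≡6 → G
U(20)−B(1): 19 → T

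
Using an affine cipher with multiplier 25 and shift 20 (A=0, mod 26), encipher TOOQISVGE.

BGGEMCZOQ

T(19): 25·19+20=495≡1 → B
O(14): 25·14+20=370≡6 → G
O(14): 25·14+20=370≡6 → G
Q(16): 25·16+20=420≡4 → E
I(8): 25·8+20=220≡12 → M
S(18): 25·18+20=470≡2 → C
V(21): 25·21+20=545≡25 → Z
G(6): 25·6+20=170≡14 → O
E(4): 25·4+20=120≡16 → Q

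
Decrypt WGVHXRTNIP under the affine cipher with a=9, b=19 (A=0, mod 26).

JNGQMUAITO

The inverse of 9 mod 26 is 3, since 9·3=27≡1. Apply D(y)=3·(y−19) mod 26:
W(22): 3·(22−19)=9 → J
G(6): 3·(6−19)=-39≡13 → N
V(21): 3·(21−19)=6 → G
H(7): 3·(7−19)=-36≡16 → Q
X(23): 3·(23−19)=12 → M
R(17): 3·(17−19)=-6≡20 → U
T(19): 3·(19−19)=0 → A
N(13): 3·(13−19)=-18≡8 → I
I(8): 3·(8−19)=-33≡19 → T
P(15): 3·(15−19)=-12≡14 → O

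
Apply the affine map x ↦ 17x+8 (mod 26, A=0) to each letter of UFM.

U(20): 17·20+8=348≡10 → K
F(5): 17·5+8=93≡15 → P
M(12): 17·12+8=212≡4 → E

KPE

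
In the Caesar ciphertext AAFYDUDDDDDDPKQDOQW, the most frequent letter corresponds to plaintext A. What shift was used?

The most frequent ciphertext letter is D (appears 8 times).
D is position 3; A is position 0.
Shift = 3.

3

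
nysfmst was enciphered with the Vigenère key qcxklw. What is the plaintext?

Repeat the key across the ciphertext: qcxklwq
n(13)−q(16): -3≡23 → x
y(24)−c(2): 22 → w
s(18)−x(23): -5≡21 → v
f(5)−k(10): -5≡21 → v
m(12)−l(11): 1 → b
s(18)−w(22): -4≡22 → w
t(19)−q(16): 3 → d

xwvvbwd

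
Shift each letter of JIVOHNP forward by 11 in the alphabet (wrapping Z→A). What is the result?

UTGZSYA

J(9): 9+11=20 → U
I(8): 8+11=19 → T
V(21): 21+11=32≡6 → G
O(14): 14+11=25 → Z
H(7): 7+11=18 → S
N(13): 13+11=24 → Y
P(15): 15+11=26≡0 → A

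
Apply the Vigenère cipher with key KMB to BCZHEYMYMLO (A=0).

LOARQZWKNVA

Repeat the key across the message: KMBKMBKMBKM
B(1)+K(10): 11 → L
C(2)+M(12): 14 → O
Z(25)+B(1): 26≡0 → A
H(7)+K(10): 17 → R
E(4)+M(12): 16 → Q
Y(24)+B(1): 25 → Z
M(12)+K(10): 22 → W
Y(24)+M(12): 36≡10 → K
M(12)+B(1): 13 → N
L(11)+K(10): 21 → V
O(14)+M(12): 26≡0 → A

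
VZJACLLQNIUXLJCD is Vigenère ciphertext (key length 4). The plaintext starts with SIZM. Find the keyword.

DRKO

Subtract each crib letter from the matching ciphertext letter (mod 26):
V(21)−S(18)=3 → D
Z(25)−I(8)=17 → R
J(9)−Z(25)=-16≡10 → K
A(0)−M(12)=-12≡14 → O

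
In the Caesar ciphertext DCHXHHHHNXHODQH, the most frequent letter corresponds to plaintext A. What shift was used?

The most frequent ciphertext letter is H (appears 7 times).
H is position 7; A is position 0.
Shift = 7.

7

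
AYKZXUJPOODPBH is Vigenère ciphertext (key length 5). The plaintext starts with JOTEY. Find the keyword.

Subtract each crib letter from the matching ciphertext letter (mod 26):
A(0)−J(9)=-9≡17 → R
Y(24)−O(14)=10 → K
K(10)−T(19)=-9≡17 → R
Z(25)−E(4)=21 → V
X(23)−Y(24)=-1≡25 → Z

RKRVZ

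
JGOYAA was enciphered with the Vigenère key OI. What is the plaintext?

Repeat the key across the ciphertext: OIOIOI
J(9)−O(14): -5≡21 → V
G(6)−I(8): -2≡24 → Y
O(14)−O(14): 0 → A
Y(24)−I(8): 16 → Q
A(0)−O(14): -14≡12 → M
A(0)−I(8): -8≡18 → S

VYAQMS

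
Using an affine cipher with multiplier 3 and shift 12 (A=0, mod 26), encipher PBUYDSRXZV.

P(15): 3·15+12=57≡5 → F
B(1): 3·1+12=15 → P
U(20): 3·20+12=72≡20 → U
Y(24): 3·24+12=84≡6 → G
D(3): 3·3+12=21 → V
S(18): 3·18+12=66≡14 → O
R(17): 3·17+12=63≡11 → L
X(23): 3·23+12=81≡3 → D
Z(25): 3·25+12=87≡9 → J
V(21): 3·21+12=75≡23 → X

FPUGVOLDJX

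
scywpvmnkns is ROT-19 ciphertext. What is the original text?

s(18): 18−19=-1≡25 → z
c(2): 2−19=-17≡9 → j
y(24): 24−19=5 → f
w(22): 22−19=3 → d
p(15): 15−19=-4≡22 → w
v(21): 21−19=2 → c
m(12): 12−19=-7≡19 → t
n(13): 13−19=-6≡20 → u
k(10): 10−19=-9≡17 → r
n(13): 13−19=-6≡20 → u
s(18): 18−19=-1≡25 → z

zjfdwcturuz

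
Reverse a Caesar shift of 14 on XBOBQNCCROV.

JNANCZOODAH

X(23): 23−14=9 → J
B(1): 1−14=-13≡13 → N
O(14): 14−14=0 → A
B(1): 1−14=-13≡13 → N
Q(16): 16−14=2 → C
N(13): 13−14=-1≡25 → Z
C(2): 2−14=-12≡14 → O
C(2): 2−14=-12≡14 → O
R(17): 17−14=3 → D
O(14): 14−14=0 → A
V(21): 21−14=7 → H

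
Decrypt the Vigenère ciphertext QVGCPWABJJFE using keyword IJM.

IMUUGKSSXBWS

Repeat the key across the ciphertext: IJMIJMIJMIJM
Q(16)−I(8): 8 → I
V(21)−J(9): 12 → M
G(6)−M(12): -6≡20 → U
C(2)−I(8): -6≡20 → U
P(15)−J(9): 6 → G
W(22)−M(12): 10 → K
A(0)−I(8): -8≡18 → S
B(1)−J(9): -8≡18 → S
J(9)−M(12): -3≡23 → X
J(9)−I(8): 1 → B
F(5)−J(9): -4≡22 → W
E(4)−M(12): -8≡18 → S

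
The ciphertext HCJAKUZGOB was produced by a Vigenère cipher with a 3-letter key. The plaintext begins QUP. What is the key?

RIU

Subtract each crib letter from the matching ciphertext letter (mod 26):
H(7)−Q(16)=-9≡17 → R
C(2)−U(20)=-18≡8 → I
J(9)−P(15)=-6≡20 → U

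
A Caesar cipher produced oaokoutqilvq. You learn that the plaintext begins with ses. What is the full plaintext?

From the crib: o(14)−s(18)=-4≡22, so the shift is 22.
Subtract 22 from each ciphertext letter:
o(14): 14−22=-8≡18 → s
a(0): 0−22=-22≡4 → e
o(14): 14−22=-8≡18 → s
k(10): 10−22=-12≡14 → o
o(14): 14−22=-8≡18 → s
u(20): 20−22=-2≡24 → y
t(19): 19−22=-3≡23 → x
q(16): 16−22=-6≡20 → u
i(8): 8−22=-14≡12 → m
l(11): 11−22=-11≡15 → p
v(21): 21−22=-1≡25 → z
q(16): 16−22=-6≡20 → u

sesosyxumpzu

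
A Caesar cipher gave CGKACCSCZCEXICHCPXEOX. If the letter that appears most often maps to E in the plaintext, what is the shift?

The most frequent ciphertext letter is C (appears 7 times).
C is position 2; E is position 4.
Shift = -2≡24.

24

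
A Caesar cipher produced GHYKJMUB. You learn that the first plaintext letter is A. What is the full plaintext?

From the crib: G(6)−A(0)=6, so the shift is 6.
Subtract 6 from each ciphertext letter:
G(6): 6−6=0 → A
H(7): 7−6=1 → B
Y(24): 24−6=18 → S
K(10): 10−6=4 → E
J(9): 9−6=3 → D
M(12): 12−6=6 → G
U(20): 20−6=14 → O
B(1): 1−6=-5≡21 → V

ABSEDGOV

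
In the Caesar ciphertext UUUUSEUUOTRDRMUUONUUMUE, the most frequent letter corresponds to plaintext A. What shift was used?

20

The most frequent ciphertext letter is U (appears 11 times).
U is position 20; A is position 0.
Shift = 20.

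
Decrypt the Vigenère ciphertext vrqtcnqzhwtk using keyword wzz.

Repeat the key across the ciphertext: wzzwzzwzzwzz
v(21)−w(22): -1≡25 → z
r(17)−z(25): -8≡18 → s
q(16)−z(25): -9≡17 → r
t(19)−w(22): -3≡23 → x
c(2)−z(25): -23≡3 → d
n(13)−z(25): -12≡14 → o
q(16)−w(22): -6≡20 → u
z(25)−z(25): 0 → a
h(7)−z(25): -18≡8 → i
w(22)−w(22): 0 → a
t(19)−z(25): -6≡20 → u
k(10)−z(25): -15≡11 → l

zsrxdouaiaul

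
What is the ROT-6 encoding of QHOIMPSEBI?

WNUOSVYKHO

Q(16): 16+6=22 → W
H(7): 7+6=13 → N
O(14): 14+6=20 → U
I(8): 8+6=14 → O
M(12): 12+6=18 → S
P(15): 15+6=21 → V
S(18): 18+6=24 → Y
E(4): 4+6=10 → K
B(1): 1+6=7 → H
I(8): 8+6=14 → O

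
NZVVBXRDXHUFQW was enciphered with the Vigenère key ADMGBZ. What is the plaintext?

NWJPAYRALBTGQT

Repeat the key across the ciphertext: ADMGBZADMGBZAD
N(13)−A(0): 13 → N
Z(25)−D(3): 22 → W
V(21)−M(12): 9 → J
V(21)−G(6): 15 → P
B(1)−B(1): 0 → A
X(23)−Z(25): -2≡24 → Y
R(17)−A(0): 17 → R
D(3)−D(3): 0 → A
X(23)−M(12): 11 → L
H(7)−G(6): 1 → B
U(20)−B(1): 19 → T
F(5)−Z(25): -20≡6 → G
Q(16)−A(0): 16 → Q
W(22)−D(3): 19 → T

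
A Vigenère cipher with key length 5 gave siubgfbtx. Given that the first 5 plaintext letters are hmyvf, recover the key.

Subtract each crib letter from the matching ciphertext letter (mod 26):
s(18)−h(7)=11 → l
i(8)−m(12)=-4≡22 → w
u(20)−y(24)=-4≡22 → w
b(1)−v(21)=-20≡6 → g
g(6)−f(5)=1 → b

lwwgb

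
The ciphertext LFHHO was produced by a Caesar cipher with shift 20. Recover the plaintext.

L(11): 11−20=-9≡17 → R
F(5): 5−20=-15≡11 → L
H(7): 7−20=-13≡13 → N
H(7): 7−20=-13≡13 → N
O(14): 14−20=-6≡20 → U

RLNNU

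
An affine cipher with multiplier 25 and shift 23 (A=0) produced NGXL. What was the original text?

The inverse of 25 mod 26 is 25, since 25·25=625≡1. Apply D(y)=25·(y−23) mod 26:
N(13): 25·(13−23)=-250≡10 → K
G(6): 25·(6−23)=-425≡17 → R
X(23): 25·(23−23)=0 → A
L(11): 25·(11−23)=-300≡12 → M

KRAM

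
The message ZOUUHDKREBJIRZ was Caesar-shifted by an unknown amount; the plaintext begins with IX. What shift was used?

17

From the crib: Z(25)−I(8)=17, so the shift is 17.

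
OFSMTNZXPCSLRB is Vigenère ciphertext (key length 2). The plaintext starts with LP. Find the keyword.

DQ

Subtract each crib letter from the matching ciphertext letter (mod 26):
O(14)−L(11)=3 → D
F(5)−P(15)=-10≡16 → Q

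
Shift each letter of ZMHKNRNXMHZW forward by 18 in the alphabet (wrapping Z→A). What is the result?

Z(25): 25+18=43≡17 → R
M(12): 12+18=30≡4 → E
H(7): 7+18=25 → Z
K(10): 10+18=28≡2 → C
N(13): 13+18=31≡5 → F
R(17): 17+18=35≡9 → J
N(13): 13+18=31≡5 → F
X(23): 23+18=41≡15 → P
M(12): 12+18=30≡4 → E
H(7): 7+18=25 → Z
Z(25): 25+18=43≡17 → R
W(22): 22+18=40≡14 → O

REZCFJFPEZRO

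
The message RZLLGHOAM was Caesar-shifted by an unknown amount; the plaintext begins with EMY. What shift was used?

From the crib: R(17)−E(4)=13, so the shift is 13.

13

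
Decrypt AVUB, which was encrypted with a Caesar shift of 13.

A(0): 0−13=-13≡13 → N
V(21): 21−13=8 → I
U(20): 20−13=7 → H
B(1): 1−13=-12≡14 → O

NIHO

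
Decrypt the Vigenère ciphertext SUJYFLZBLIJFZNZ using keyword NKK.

FKZLVBMRBVZVMDP

Repeat the key across the ciphertext: NKKNKKNKKNKKNKK
S(18)−N(13): 5 → F
U(20)−K(10): 10 → K
J(9)−K(10): -1≡25 → Z
Y(24)−N(13): 11 → L
F(5)−K(10): -5≡21 → V
L(11)−K(10): 1 → B
Z(25)−N(13): 12 → M
B(1)−K(10): -9≡17 → R
L(11)−K(10): 1 → B
I(8)−N(13): -5≡21 → V
J(9)−K(10): -1≡25 → Z
F(5)−K(10): -5≡21 → V
Z(25)−N(13): 12 → M
N(13)−K(10): 3 → D
Z(25)−K(10): 15 → P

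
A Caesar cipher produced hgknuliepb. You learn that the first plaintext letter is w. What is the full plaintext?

From the crib: h(7)−w(22)=-15≡11, so the shift is 11.
Subtract 11 from each ciphertext letter:
h(7): 7−11=-4≡22 → w
g(6): 6−11=-5≡21 → v
k(10): 10−11=-1≡25 → z
n(13): 13−11=2 → c
u(20): 20−11=9 → j
l(11): 11−11=0 → a
i(8): 8−11=-3≡23 → x
e(4): 4−11=-7≡19 → t
p(15): 15−11=4 → e
b(1): 1−11=-10≡16 → q

wvzcjaxteq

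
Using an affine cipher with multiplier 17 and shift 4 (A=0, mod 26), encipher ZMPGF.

Z(25): 17·25+4=429≡13 → N
M(12): 17·12+4=208≡0 → A
P(15): 17·15+4=259≡25 → Z
G(6): 17·6+4=106≡2 → C
F(5): 17·5+4=89≡11 → L

NAZCL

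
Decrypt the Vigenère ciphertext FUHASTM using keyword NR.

Repeat the key across the ciphertext: NRNRNRN
F(5)−N(13): -8≡18 → S
U(20)−R(17): 3 → D
H(7)−N(13): -6≡20 → U
A(0)−R(17): -17≡9 → J
S(18)−N(13): 5 → F
T(19)−R(17): 2 → C
M(12)−N(13): -1≡25 → Z

SDUJFCZ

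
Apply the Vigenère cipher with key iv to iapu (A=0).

Repeat the key across the message: iviv
i(8)+i(8): 16 → q
a(0)+v(21): 21 → v
p(15)+i(8): 23 → x
u(20)+v(21): 41≡15 → p

qvxp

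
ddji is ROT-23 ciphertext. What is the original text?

ggml

d(3): 3−23=-20≡6 → g
d(3): 3−23=-20≡6 → g
j(9): 9−23=-14≡12 → m
i(8): 8−23=-15≡11 → l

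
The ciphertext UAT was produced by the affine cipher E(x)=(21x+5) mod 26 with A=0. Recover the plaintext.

XBS

The inverse of 21 mod 26 is 5, since 21·5=105≡1. Apply D(y)=5·(y−5) mod 26:
U(20): 5·(20−5)=75≡23 → X
A(0): 5·(0−5)=-25≡1 → B
T(19): 5·(19−5)=70≡18 → S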